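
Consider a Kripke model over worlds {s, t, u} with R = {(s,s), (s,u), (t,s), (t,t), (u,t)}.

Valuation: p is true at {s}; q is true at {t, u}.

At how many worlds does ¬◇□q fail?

s: ◇□q is T. ✗
t: ◇□q is F. ✓
u: ◇□q is F. ✓
Satisfying worlds: {t, u}.
So ¬◇□q fails at the other 1 world.

1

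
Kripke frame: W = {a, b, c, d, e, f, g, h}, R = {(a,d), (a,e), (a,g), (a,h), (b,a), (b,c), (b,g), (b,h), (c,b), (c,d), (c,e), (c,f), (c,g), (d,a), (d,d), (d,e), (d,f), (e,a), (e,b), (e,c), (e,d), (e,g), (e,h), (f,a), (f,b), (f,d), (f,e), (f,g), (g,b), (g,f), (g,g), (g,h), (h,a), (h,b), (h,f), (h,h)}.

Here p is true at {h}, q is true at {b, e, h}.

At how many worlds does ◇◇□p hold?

a: successors {d, e, g, h}; ◇□p there: d:F, e:F, g:F, h:F. ✗
b: successors {a, c, g, h}; ◇□p there: a:F, c:F, g:F, h:F. ✗
c: successors {b, d, e, f, g}; ◇□p there: b:F, d:F, e:F, f:F, g:F. ✗
d: successors {a, d, e, f}; ◇□p there: a:F, d:F, e:F, f:F. ✗
e: successors {a, b, c, d, g, h}; ◇□p there: a:F, b:F, c:F, d:F, g:F, h:F. ✗
f: successors {a, b, d, e, g}; ◇□p there: a:F, b:F, d:F, e:F, g:F. ✗
g: successors {b, f, g, h}; ◇□p there: b:F, f:F, g:F, h:F. ✗
h: successors {a, b, f, h}; ◇□p there: a:F, b:F, f:F, h:F. ✗
Satisfying worlds: ∅.

0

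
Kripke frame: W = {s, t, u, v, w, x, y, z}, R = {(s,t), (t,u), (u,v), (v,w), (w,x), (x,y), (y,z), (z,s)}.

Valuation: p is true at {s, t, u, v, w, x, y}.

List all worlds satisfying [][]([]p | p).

{s, t, u, v, w, x, y, z}

s: successors {t}; []([]p | p) there: t:T. ✓
t: successors {u}; []([]p | p) there: u:T. ✓
u: successors {v}; []([]p | p) there: v:T. ✓
v: successors {w}; []([]p | p) there: w:T. ✓
w: successors {x}; []([]p | p) there: x:T. ✓
x: successors {y}; []([]p | p) there: y:T. ✓
y: successors {z}; []([]p | p) there: z:T. ✓
z: successors {s}; []([]p | p) there: s:T. ✓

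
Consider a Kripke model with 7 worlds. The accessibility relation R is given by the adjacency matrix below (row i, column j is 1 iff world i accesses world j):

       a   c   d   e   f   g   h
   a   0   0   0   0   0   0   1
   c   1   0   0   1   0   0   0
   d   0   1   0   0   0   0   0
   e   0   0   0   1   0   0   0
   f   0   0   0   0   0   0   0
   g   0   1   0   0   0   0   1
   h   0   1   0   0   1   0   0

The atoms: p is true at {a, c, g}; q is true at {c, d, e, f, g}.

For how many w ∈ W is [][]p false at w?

6

a: successors {h}; []p there: h:F. ✗
c: successors {a, e}; []p there: a:F, e:F. ✗
d: successors {c}; []p there: c:F. ✗
e: successors {e}; []p there: e:F. ✗
f: no successors, so [][]p holds vacuously. ✓
g: successors {c, h}; []p there: c:F, h:F. ✗
h: successors {c, f}; []p there: c:F, f:T. ✗
Satisfying worlds: {f}.
So [][]p fails at the other 6 worlds.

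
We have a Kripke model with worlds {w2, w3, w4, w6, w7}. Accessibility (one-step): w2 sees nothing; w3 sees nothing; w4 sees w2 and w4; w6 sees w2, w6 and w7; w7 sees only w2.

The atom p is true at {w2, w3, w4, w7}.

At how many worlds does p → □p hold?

w2: p is T, □p is T. ✓
w3: p is T, □p is T. ✓
w4: p is T, □p is T. ✓
w6: p is F, □p is F. ✓
w7: p is T, □p is T. ✓
Satisfying worlds: {w2, w3, w4, w6, w7}.

5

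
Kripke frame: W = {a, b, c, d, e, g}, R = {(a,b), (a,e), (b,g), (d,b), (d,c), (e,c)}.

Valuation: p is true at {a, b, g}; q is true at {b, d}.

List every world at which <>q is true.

{a, d}

a: successors {b, e}; q there: b:T, e:F. ✓
b: successors {g}; q there: g:F. ✗
c: no successors, so <>q fails. ✗
d: successors {b, c}; q there: b:T, c:F. ✓
e: successors {c}; q there: c:F. ✗
g: no successors, so <>q fails. ✗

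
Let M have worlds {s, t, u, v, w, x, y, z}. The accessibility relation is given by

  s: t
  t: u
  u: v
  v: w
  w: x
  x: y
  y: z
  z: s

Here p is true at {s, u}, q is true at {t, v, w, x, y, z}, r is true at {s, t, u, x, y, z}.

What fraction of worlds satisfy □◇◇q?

s: successors {t}; ◇◇q there: t:T. ✓
t: successors {u}; ◇◇q there: u:T. ✓
u: successors {v}; ◇◇q there: v:T. ✓
v: successors {w}; ◇◇q there: w:T. ✓
w: successors {x}; ◇◇q there: x:T. ✓
x: successors {y}; ◇◇q there: y:F. ✗
y: successors {z}; ◇◇q there: z:T. ✓
z: successors {s}; ◇◇q there: s:F. ✗
That's 6 of 8 worlds, so 6/8 = 3/4.

3/4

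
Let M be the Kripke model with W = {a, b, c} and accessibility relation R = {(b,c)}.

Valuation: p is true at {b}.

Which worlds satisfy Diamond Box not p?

a: no successors, so Diamond Box not p fails. ✗
b: successors {c}; Box not p there: c:T. ✓
c: no successors, so Diamond Box not p fails. ✗

{b}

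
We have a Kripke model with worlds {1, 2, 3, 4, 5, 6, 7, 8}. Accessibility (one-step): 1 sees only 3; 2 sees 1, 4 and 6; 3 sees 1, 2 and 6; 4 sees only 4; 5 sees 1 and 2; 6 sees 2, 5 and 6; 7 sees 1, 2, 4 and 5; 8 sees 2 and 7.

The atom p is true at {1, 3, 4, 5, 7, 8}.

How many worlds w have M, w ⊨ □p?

2

1: successors {3}; p there: 3:T. ✓
2: successors {1, 4, 6}; p there: 1:T, 4:T, 6:F. ✗
3: successors {1, 2, 6}; p there: 1:T, 2:F, 6:F. ✗
4: successors {4}; p there: 4:T. ✓
5: successors {1, 2}; p there: 1:T, 2:F. ✗
6: successors {2, 5, 6}; p there: 2:F, 5:T, 6:F. ✗
7: successors {1, 2, 4, 5}; p there: 1:T, 2:F, 4:T, 5:T. ✗
8: successors {2, 7}; p there: 2:F, 7:T. ✗
Satisfying worlds: {1, 4}.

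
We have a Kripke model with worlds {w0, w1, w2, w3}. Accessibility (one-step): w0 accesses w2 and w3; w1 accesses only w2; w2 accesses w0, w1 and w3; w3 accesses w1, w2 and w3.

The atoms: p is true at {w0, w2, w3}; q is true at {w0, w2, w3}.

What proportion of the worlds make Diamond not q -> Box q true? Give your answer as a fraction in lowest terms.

1/2

w0: Diamond not q is F, Box q is T. ✓
w1: Diamond not q is F, Box q is T. ✓
w2: Diamond not q is T, Box q is F. ✗
w3: Diamond not q is T, Box q is F. ✗
That's 2 of 4 worlds, so 2/4 = 1/2.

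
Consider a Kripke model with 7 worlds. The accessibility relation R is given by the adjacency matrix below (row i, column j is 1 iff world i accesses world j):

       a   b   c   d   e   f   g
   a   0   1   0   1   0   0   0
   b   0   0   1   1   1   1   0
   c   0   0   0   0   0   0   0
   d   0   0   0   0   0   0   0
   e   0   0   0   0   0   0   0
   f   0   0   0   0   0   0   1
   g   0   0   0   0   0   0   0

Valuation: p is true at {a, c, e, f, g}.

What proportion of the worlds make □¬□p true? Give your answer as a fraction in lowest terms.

4/7

a: successors {b, d}; ¬□p there: b:T, d:F. ✗
b: successors {c, d, e, f}; ¬□p there: c:F, d:F, e:F, f:F. ✗
c: no successors, so □¬□p holds vacuously. ✓
d: no successors, so □¬□p holds vacuously. ✓
e: no successors, so □¬□p holds vacuously. ✓
f: successors {g}; ¬□p there: g:F. ✗
g: no successors, so □¬□p holds vacuously. ✓
That's 4 of 7 worlds, so 4/7.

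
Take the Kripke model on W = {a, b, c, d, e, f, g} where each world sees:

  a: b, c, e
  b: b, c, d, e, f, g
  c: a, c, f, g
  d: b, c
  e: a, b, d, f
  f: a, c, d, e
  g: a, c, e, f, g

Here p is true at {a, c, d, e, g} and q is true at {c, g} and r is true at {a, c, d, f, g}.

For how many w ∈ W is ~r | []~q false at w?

a: ~r is F, []~q is F. ✗
b: ~r is T, []~q is F. ✓
c: ~r is F, []~q is F. ✗
d: ~r is F, []~q is F. ✗
e: ~r is T, []~q is T. ✓
f: ~r is F, []~q is F. ✗
g: ~r is F, []~q is F. ✗
Satisfying worlds: {b, e}.
So ~r | []~q fails at the other 5 worlds.

5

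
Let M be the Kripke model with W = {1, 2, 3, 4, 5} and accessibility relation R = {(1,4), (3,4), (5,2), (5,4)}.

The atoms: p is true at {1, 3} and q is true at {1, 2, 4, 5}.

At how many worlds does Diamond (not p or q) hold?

3

1: successors {4}; not p or q there: 4:T. ✓
2: no successors, so Diamond (not p or q) fails. ✗
3: successors {4}; not p or q there: 4:T. ✓
4: no successors, so Diamond (not p or q) fails. ✗
5: successors {2, 4}; not p or q there: 2:T, 4:T. ✓
Satisfying worlds: {1, 3, 5}.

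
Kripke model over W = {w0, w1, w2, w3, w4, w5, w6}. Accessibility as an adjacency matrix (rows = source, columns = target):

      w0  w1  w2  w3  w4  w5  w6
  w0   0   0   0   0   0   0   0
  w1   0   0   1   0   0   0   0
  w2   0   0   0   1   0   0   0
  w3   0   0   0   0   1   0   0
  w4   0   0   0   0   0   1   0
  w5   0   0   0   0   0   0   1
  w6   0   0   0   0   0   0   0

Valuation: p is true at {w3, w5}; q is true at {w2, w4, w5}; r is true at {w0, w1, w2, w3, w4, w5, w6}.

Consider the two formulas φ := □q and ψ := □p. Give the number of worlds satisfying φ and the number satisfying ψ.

5 and 4

For □q:
w0: no successors, so □q holds vacuously. ✓
w1: successors {w2}; q there: w2:T. ✓
w2: successors {w3}; q there: w3:F. ✗
w3: successors {w4}; q there: w4:T. ✓
w4: successors {w5}; q there: w5:T. ✓
w5: successors {w6}; q there: w6:F. ✗
w6: no successors, so □q holds vacuously. ✓
— 5 worlds.
For □p:
w0: no successors, so □p holds vacuously. ✓
w1: successors {w2}; p there: w2:F. ✗
w2: successors {w3}; p there: w3:T. ✓
w3: successors {w4}; p there: w4:F. ✗
w4: successors {w5}; p there: w5:T. ✓
w5: successors {w6}; p there: w6:F. ✗
w6: no successors, so □p holds vacuously. ✓
— 4 worlds.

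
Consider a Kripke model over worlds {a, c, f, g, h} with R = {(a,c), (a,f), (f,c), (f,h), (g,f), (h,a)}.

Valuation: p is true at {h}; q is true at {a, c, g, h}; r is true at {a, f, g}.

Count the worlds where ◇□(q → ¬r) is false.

1

a: successors {c, f}; □(q → ¬r) there: c:T, f:T. ✓
c: no successors, so ◇□(q → ¬r) fails. ✗
f: successors {c, h}; □(q → ¬r) there: c:T, h:F. ✓
g: successors {f}; □(q → ¬r) there: f:T. ✓
h: successors {a}; □(q → ¬r) there: a:T. ✓
Satisfying worlds: {a, f, g, h}.
So ◇□(q → ¬r) fails at the other 1 world.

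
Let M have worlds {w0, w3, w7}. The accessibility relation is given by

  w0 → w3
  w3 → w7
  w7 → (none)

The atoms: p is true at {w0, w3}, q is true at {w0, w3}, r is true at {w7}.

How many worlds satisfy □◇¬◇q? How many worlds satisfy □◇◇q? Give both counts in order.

2 and 1

For □◇¬◇q:
w0: successors {w3}; ◇¬◇q there: w3:T. ✓
w3: successors {w7}; ◇¬◇q there: w7:F. ✗
w7: no successors, so □◇¬◇q holds vacuously. ✓
— 2 worlds.
For □◇◇q:
w0: successors {w3}; ◇◇q there: w3:F. ✗
w3: successors {w7}; ◇◇q there: w7:F. ✗
w7: no successors, so □◇◇q holds vacuously. ✓
— 1 world.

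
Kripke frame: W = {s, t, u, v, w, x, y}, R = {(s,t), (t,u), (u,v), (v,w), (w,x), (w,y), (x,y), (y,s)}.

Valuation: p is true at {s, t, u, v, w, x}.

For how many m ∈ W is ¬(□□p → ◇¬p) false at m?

3

s: □□p → ◇¬p is F. ✓
t: □□p → ◇¬p is F. ✓
u: □□p → ◇¬p is F. ✓
v: □□p → ◇¬p is T. ✗
w: □□p → ◇¬p is T. ✗
x: □□p → ◇¬p is T. ✗
y: □□p → ◇¬p is F. ✓
Satisfying worlds: {s, t, u, y}.
So ¬(□□p → ◇¬p) fails at the other 3 worlds.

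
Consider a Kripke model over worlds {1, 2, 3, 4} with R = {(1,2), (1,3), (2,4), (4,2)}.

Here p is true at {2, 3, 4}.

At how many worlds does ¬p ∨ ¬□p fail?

3

1: ¬p is T, ¬□p is F. ✓
2: ¬p is F, ¬□p is F. ✗
3: ¬p is F, ¬□p is F. ✗
4: ¬p is F, ¬□p is F. ✗
Satisfying worlds: {1}.
So ¬p ∨ ¬□p fails at the other 3 worlds.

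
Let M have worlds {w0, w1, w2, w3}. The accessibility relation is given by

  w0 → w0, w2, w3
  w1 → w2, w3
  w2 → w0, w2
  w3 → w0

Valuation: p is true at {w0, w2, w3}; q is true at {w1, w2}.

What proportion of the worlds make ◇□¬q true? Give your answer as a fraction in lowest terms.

w0: successors {w0, w2, w3}; □¬q there: w0:F, w2:F, w3:T. ✓
w1: successors {w2, w3}; □¬q there: w2:F, w3:T. ✓
w2: successors {w0, w2}; □¬q there: w0:F, w2:F. ✗
w3: successors {w0}; □¬q there: w0:F. ✗
That's 2 of 4 worlds, so 2/4 = 1/2.

1/2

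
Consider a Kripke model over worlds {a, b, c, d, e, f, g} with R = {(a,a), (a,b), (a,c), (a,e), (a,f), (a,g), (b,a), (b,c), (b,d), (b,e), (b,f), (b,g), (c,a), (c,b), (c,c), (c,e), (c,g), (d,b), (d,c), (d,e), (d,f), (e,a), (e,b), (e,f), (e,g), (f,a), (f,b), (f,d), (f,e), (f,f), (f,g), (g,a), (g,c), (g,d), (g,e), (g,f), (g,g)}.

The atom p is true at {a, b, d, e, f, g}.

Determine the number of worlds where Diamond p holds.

7

a: successors {a, b, c, e, f, g}; p there: a:T, b:T, c:F, e:T, f:T, g:T. ✓
b: successors {a, c, d, e, f, g}; p there: a:T, c:F, d:T, e:T, f:T, g:T. ✓
c: successors {a, b, c, e, g}; p there: a:T, b:T, c:F, e:T, g:T. ✓
d: successors {b, c, e, f}; p there: b:T, c:F, e:T, f:T. ✓
e: successors {a, b, f, g}; p there: a:T, b:T, f:T, g:T. ✓
f: successors {a, b, d, e, f, g}; p there: a:T, b:T, d:T, e:T, f:T, g:T. ✓
g: successors {a, c, d, e, f, g}; p there: a:T, c:F, d:T, e:T, f:T, g:T. ✓
Satisfying worlds: {a, b, c, d, e, f, g}.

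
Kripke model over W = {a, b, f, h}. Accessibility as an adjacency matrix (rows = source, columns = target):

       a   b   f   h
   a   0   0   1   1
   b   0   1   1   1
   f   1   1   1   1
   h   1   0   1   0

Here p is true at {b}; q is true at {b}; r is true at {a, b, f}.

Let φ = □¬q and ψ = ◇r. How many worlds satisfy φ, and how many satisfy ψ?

For □¬q:
a: successors {f, h}; ¬q there: f:T, h:T. ✓
b: successors {b, f, h}; ¬q there: b:F, f:T, h:T. ✗
f: successors {a, b, f, h}; ¬q there: a:T, b:F, f:T, h:T. ✗
h: successors {a, f}; ¬q there: a:T, f:T. ✓
— 2 worlds.
For ◇r:
a: successors {f, h}; r there: f:T, h:F. ✓
b: successors {b, f, h}; r there: b:T, f:T, h:F. ✓
f: successors {a, b, f, h}; r there: a:T, b:T, f:T, h:F. ✓
h: successors {a, f}; r there: a:T, f:T. ✓
— 4 worlds.

2 and 4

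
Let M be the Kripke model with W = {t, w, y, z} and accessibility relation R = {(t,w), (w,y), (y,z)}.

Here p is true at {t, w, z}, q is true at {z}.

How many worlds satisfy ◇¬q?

t: successors {w}; ¬q there: w:T. ✓
w: successors {y}; ¬q there: y:T. ✓
y: successors {z}; ¬q there: z:F. ✗
z: no successors, so ◇¬q fails. ✗
Satisfying worlds: {t, w}.

2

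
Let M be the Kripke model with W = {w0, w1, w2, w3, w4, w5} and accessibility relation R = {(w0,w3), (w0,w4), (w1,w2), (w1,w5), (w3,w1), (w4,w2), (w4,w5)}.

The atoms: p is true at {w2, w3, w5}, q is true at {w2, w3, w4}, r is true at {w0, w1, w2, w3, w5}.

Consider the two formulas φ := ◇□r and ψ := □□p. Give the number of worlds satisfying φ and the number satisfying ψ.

4 and 5

For ◇□r:
w0: successors {w3, w4}; □r there: w3:T, w4:T. ✓
w1: successors {w2, w5}; □r there: w2:T, w5:T. ✓
w2: no successors, so ◇□r fails. ✗
w3: successors {w1}; □r there: w1:T. ✓
w4: successors {w2, w5}; □r there: w2:T, w5:T. ✓
w5: no successors, so ◇□r fails. ✗
— 4 worlds.
For □□p:
w0: successors {w3, w4}; □p there: w3:F, w4:T. ✗
w1: successors {w2, w5}; □p there: w2:T, w5:T. ✓
w2: no successors, so □□p holds vacuously. ✓
w3: successors {w1}; □p there: w1:T. ✓
w4: successors {w2, w5}; □p there: w2:T, w5:T. ✓
w5: no successors, so □□p holds vacuously. ✓
— 5 worlds.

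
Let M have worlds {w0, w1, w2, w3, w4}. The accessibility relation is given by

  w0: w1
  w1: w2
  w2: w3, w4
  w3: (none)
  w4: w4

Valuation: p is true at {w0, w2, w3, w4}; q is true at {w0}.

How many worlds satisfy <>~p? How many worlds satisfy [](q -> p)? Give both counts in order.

For <>~p:
w0: successors {w1}; ~p there: w1:T. ✓
w1: successors {w2}; ~p there: w2:F. ✗
w2: successors {w3, w4}; ~p there: w3:F, w4:F. ✗
w3: no successors, so <>~p fails. ✗
w4: successors {w4}; ~p there: w4:F. ✗
— 1 world.
For [](q -> p):
w0: successors {w1}; q -> p there: w1:T. ✓
w1: successors {w2}; q -> p there: w2:T. ✓
w2: successors {w3, w4}; q -> p there: w3:T, w4:T. ✓
w3: no successors, so [](q -> p) holds vacuously. ✓
w4: successors {w4}; q -> p there: w4:T. ✓
— 5 worlds.

1 and 5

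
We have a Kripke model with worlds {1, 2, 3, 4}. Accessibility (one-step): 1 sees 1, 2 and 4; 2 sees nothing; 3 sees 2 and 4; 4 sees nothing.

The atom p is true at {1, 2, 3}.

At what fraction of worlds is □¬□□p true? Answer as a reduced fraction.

1/2

1: successors {1, 2, 4}; ¬□□p there: 1:T, 2:F, 4:F. ✗
2: no successors, so □¬□□p holds vacuously. ✓
3: successors {2, 4}; ¬□□p there: 2:F, 4:F. ✗
4: no successors, so □¬□□p holds vacuously. ✓
That's 2 of 4 worlds, so 2/4 = 1/2.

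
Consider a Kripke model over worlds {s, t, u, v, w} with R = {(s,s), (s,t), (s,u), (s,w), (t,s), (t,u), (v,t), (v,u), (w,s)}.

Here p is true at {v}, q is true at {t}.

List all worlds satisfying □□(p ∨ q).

{u}

s: successors {s, t, u, w}; □(p ∨ q) there: s:F, t:F, u:T, w:F. ✗
t: successors {s, u}; □(p ∨ q) there: s:F, u:T. ✗
u: no successors, so □□(p ∨ q) holds vacuously. ✓
v: successors {t, u}; □(p ∨ q) there: t:F, u:T. ✗
w: successors {s}; □(p ∨ q) there: s:F. ✗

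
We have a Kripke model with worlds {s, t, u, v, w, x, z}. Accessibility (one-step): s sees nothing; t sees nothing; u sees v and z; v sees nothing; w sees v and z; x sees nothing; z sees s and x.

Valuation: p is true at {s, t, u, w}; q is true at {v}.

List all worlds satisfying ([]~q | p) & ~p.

s: []~q | p is T, ~p is F. ✗
t: []~q | p is T, ~p is F. ✗
u: []~q | p is T, ~p is F. ✗
v: []~q | p is T, ~p is T. ✓
w: []~q | p is T, ~p is F. ✗
x: []~q | p is T, ~p is T. ✓
z: []~q | p is T, ~p is T. ✓

{v, x, z}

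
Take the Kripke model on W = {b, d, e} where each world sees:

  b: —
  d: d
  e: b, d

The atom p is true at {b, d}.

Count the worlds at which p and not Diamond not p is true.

b: p is T, not Diamond not p is T. ✓
d: p is T, not Diamond not p is T. ✓
e: p is F, not Diamond not p is T. ✗
Satisfying worlds: {b, d}.

2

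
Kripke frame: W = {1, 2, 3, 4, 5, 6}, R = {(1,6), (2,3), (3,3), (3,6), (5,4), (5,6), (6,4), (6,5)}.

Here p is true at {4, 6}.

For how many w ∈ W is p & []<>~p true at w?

1: p is F, []<>~p is T. ✗
2: p is F, []<>~p is T. ✗
3: p is F, []<>~p is T. ✗
4: p is T, []<>~p is T. ✓
5: p is F, []<>~p is F. ✗
6: p is T, []<>~p is F. ✗
Satisfying worlds: {4}.

1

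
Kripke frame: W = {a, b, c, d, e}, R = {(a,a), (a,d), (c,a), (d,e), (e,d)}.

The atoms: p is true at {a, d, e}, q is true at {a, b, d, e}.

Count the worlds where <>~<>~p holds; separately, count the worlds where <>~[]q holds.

4 and 0

For <>~<>~p:
a: successors {a, d}; ~<>~p there: a:T, d:T. ✓
b: no successors, so <>~<>~p fails. ✗
c: successors {a}; ~<>~p there: a:T. ✓
d: successors {e}; ~<>~p there: e:T. ✓
e: successors {d}; ~<>~p there: d:T. ✓
— 4 worlds.
For <>~[]q:
a: successors {a, d}; ~[]q there: a:F, d:F. ✗
b: no successors, so <>~[]q fails. ✗
c: successors {a}; ~[]q there: a:F. ✗
d: successors {e}; ~[]q there: e:F. ✗
e: successors {d}; ~[]q there: d:F. ✗
— 0 worlds.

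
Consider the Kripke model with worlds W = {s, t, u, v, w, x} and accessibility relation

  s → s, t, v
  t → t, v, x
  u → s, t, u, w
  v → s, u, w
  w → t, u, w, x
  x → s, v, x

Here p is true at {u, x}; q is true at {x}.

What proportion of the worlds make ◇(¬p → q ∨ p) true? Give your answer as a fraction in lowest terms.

5/6

s: successors {s, t, v}; ¬p → q ∨ p there: s:F, t:F, v:F. ✗
t: successors {t, v, x}; ¬p → q ∨ p there: t:F, v:F, x:T. ✓
u: successors {s, t, u, w}; ¬p → q ∨ p there: s:F, t:F, u:T, w:F. ✓
v: successors {s, u, w}; ¬p → q ∨ p there: s:F, u:T, w:F. ✓
w: successors {t, u, w, x}; ¬p → q ∨ p there: t:F, u:T, w:F, x:T. ✓
x: successors {s, v, x}; ¬p → q ∨ p there: s:F, v:F, x:T. ✓
That's 5 of 6 worlds, so 5/6.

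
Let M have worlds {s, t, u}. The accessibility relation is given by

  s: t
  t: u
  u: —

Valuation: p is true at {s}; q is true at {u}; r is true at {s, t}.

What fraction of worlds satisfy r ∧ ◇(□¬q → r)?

s: r is T, ◇(□¬q → r) is T. ✓
t: r is T, ◇(□¬q → r) is F. ✗
u: r is F, ◇(□¬q → r) is F. ✗
That's 1 of 3 worlds, so 1/3.

1/3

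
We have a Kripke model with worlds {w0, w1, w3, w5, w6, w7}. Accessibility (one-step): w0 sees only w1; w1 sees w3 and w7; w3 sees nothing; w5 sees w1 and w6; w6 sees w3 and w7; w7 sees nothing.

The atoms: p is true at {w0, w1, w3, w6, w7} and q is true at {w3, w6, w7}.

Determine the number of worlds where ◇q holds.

3

w0: successors {w1}; q there: w1:F. ✗
w1: successors {w3, w7}; q there: w3:T, w7:T. ✓
w3: no successors, so ◇q fails. ✗
w5: successors {w1, w6}; q there: w1:F, w6:T. ✓
w6: successors {w3, w7}; q there: w3:T, w7:T. ✓
w7: no successors, so ◇q fails. ✗
Satisfying worlds: {w1, w5, w6}.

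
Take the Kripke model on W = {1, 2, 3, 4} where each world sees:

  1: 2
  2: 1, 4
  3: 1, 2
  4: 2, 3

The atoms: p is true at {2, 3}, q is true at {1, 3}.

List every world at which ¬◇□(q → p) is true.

{1, 4}

1: ◇□(q → p) is F. ✓
2: ◇□(q → p) is T. ✗
3: ◇□(q → p) is T. ✗
4: ◇□(q → p) is F. ✓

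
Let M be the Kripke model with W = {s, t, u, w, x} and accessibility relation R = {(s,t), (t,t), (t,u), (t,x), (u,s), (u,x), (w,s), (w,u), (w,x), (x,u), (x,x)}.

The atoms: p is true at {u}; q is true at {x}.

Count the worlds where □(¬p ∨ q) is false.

s: successors {t}; ¬p ∨ q there: t:T. ✓
t: successors {t, u, x}; ¬p ∨ q there: t:T, u:F, x:T. ✗
u: successors {s, x}; ¬p ∨ q there: s:T, x:T. ✓
w: successors {s, u, x}; ¬p ∨ q there: s:T, u:F, x:T. ✗
x: successors {u, x}; ¬p ∨ q there: u:F, x:T. ✗
Satisfying worlds: {s, u}.
So □(¬p ∨ q) fails at the other 3 worlds.

3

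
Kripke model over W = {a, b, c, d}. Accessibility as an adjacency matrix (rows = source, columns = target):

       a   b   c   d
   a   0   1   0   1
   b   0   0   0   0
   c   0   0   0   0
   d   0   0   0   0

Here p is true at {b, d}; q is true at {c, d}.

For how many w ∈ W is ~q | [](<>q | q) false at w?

0

a: ~q is T, [](<>q | q) is F. ✓
b: ~q is T, [](<>q | q) is T. ✓
c: ~q is F, [](<>q | q) is T. ✓
d: ~q is F, [](<>q | q) is T. ✓
Satisfying worlds: {a, b, c, d}.
So ~q | [](<>q | q) fails at the other 0 worlds.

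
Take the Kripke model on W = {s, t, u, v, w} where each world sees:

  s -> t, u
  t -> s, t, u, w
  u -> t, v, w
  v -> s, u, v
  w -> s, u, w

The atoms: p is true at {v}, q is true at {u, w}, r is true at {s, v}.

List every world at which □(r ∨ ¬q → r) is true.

{v, w}

s: successors {t, u}; r ∨ ¬q → r there: t:F, u:T. ✗
t: successors {s, t, u, w}; r ∨ ¬q → r there: s:T, t:F, u:T, w:T. ✗
u: successors {t, v, w}; r ∨ ¬q → r there: t:F, v:T, w:T. ✗
v: successors {s, u, v}; r ∨ ¬q → r there: s:T, u:T, v:T. ✓
w: successors {s, u, w}; r ∨ ¬q → r there: s:T, u:T, w:T. ✓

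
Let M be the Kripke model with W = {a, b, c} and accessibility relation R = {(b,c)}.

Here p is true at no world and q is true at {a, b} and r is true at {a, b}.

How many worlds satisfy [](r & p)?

2

a: no successors, so [](r & p) holds vacuously. ✓
b: successors {c}; r & p there: c:F. ✗
c: no successors, so [](r & p) holds vacuously. ✓
Satisfying worlds: {a, c}.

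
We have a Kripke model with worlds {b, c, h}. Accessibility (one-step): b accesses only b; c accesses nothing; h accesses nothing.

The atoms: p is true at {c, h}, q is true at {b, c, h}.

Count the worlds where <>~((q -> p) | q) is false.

3

b: successors {b}; ~((q -> p) | q) there: b:F. ✗
c: no successors, so <>~((q -> p) | q) fails. ✗
h: no successors, so <>~((q -> p) | q) fails. ✗
Satisfying worlds: ∅.
So <>~((q -> p) | q) fails at the other 3 worlds.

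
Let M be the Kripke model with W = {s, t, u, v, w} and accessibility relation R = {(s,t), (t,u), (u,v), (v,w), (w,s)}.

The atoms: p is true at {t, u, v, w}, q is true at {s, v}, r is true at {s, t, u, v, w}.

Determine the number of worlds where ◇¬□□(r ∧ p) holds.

s: successors {t}; ¬□□(r ∧ p) there: t:F. ✗
t: successors {u}; ¬□□(r ∧ p) there: u:F. ✗
u: successors {v}; ¬□□(r ∧ p) there: v:T. ✓
v: successors {w}; ¬□□(r ∧ p) there: w:F. ✗
w: successors {s}; ¬□□(r ∧ p) there: s:F. ✗
Satisfying worlds: {u}.

1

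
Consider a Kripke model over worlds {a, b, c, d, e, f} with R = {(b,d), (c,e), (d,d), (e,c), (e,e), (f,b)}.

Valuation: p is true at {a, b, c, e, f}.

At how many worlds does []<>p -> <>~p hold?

3

a: []<>p is T, <>~p is F. ✗
b: []<>p is F, <>~p is T. ✓
c: []<>p is T, <>~p is F. ✗
d: []<>p is F, <>~p is T. ✓
e: []<>p is T, <>~p is F. ✗
f: []<>p is F, <>~p is F. ✓
Satisfying worlds: {b, d, f}.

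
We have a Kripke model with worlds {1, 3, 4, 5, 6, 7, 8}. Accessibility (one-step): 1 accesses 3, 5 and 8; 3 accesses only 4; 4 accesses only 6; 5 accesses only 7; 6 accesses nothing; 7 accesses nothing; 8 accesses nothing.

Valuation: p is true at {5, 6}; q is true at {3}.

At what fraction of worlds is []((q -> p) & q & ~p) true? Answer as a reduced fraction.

1: successors {3, 5, 8}; (q -> p) & q & ~p there: 3:F, 5:F, 8:F. ✗
3: successors {4}; (q -> p) & q & ~p there: 4:F. ✗
4: successors {6}; (q -> p) & q & ~p there: 6:F. ✗
5: successors {7}; (q -> p) & q & ~p there: 7:F. ✗
6: no successors, so []((q -> p) & q & ~p) holds vacuously. ✓
7: no successors, so []((q -> p) & q & ~p) holds vacuously. ✓
8: no successors, so []((q -> p) & q & ~p) holds vacuously. ✓
That's 3 of 7 worlds, so 3/7.

3/7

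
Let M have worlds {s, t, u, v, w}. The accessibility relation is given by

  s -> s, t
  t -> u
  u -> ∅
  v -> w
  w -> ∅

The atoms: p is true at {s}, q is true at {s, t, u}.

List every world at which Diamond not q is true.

s: successors {s, t}; not q there: s:F, t:F. ✗
t: successors {u}; not q there: u:F. ✗
u: no successors, so Diamond not q fails. ✗
v: successors {w}; not q there: w:T. ✓
w: no successors, so Diamond not q fails. ✗

{v}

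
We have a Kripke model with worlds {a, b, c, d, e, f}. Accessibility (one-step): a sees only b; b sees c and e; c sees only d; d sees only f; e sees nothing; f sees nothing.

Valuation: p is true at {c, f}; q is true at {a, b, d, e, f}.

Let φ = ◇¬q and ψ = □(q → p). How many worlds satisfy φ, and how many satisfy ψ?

For ◇¬q:
a: successors {b}; ¬q there: b:F. ✗
b: successors {c, e}; ¬q there: c:T, e:F. ✓
c: successors {d}; ¬q there: d:F. ✗
d: successors {f}; ¬q there: f:F. ✗
e: no successors, so ◇¬q fails. ✗
f: no successors, so ◇¬q fails. ✗
— 1 world.
For □(q → p):
a: successors {b}; q → p there: b:F. ✗
b: successors {c, e}; q → p there: c:T, e:F. ✗
c: successors {d}; q → p there: d:F. ✗
d: successors {f}; q → p there: f:T. ✓
e: no successors, so □(q → p) holds vacuously. ✓
f: no successors, so □(q → p) holds vacuously. ✓
— 3 worlds.

1 and 3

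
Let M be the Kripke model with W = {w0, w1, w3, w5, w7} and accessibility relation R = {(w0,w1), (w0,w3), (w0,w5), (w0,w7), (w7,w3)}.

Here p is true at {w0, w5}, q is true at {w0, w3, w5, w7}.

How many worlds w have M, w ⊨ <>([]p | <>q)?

w0: successors {w1, w3, w5, w7}; []p | <>q there: w1:T, w3:T, w5:T, w7:T. ✓
w1: no successors, so <>([]p | <>q) fails. ✗
w3: no successors, so <>([]p | <>q) fails. ✗
w5: no successors, so <>([]p | <>q) fails. ✗
w7: successors {w3}; []p | <>q there: w3:T. ✓
Satisfying worlds: {w0, w7}.

2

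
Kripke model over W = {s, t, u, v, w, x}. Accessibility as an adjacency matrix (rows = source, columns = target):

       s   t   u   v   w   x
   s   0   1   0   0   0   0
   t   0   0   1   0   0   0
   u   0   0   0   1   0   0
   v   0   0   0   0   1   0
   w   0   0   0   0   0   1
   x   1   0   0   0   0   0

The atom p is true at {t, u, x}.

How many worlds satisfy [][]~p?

s: successors {t}; []~p there: t:F. ✗
t: successors {u}; []~p there: u:T. ✓
u: successors {v}; []~p there: v:T. ✓
v: successors {w}; []~p there: w:F. ✗
w: successors {x}; []~p there: x:T. ✓
x: successors {s}; []~p there: s:F. ✗
Satisfying worlds: {t, u, w}.

3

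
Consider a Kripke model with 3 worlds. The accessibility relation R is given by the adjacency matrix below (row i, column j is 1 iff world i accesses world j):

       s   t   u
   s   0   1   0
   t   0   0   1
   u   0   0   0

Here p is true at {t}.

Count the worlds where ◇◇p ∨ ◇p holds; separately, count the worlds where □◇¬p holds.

For ◇◇p ∨ ◇p:
s: ◇◇p is F, ◇p is T. ✓
t: ◇◇p is F, ◇p is F. ✗
u: ◇◇p is F, ◇p is F. ✗
— 1 world.
For □◇¬p:
s: successors {t}; ◇¬p there: t:T. ✓
t: successors {u}; ◇¬p there: u:F. ✗
u: no successors, so □◇¬p holds vacuously. ✓
— 2 worlds.

1 and 2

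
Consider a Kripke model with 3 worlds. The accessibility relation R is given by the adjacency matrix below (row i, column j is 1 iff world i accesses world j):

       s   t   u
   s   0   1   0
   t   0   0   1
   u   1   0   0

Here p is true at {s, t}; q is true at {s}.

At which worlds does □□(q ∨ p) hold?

{t, u}

s: successors {t}; □(q ∨ p) there: t:F. ✗
t: successors {u}; □(q ∨ p) there: u:T. ✓
u: successors {s}; □(q ∨ p) there: s:T. ✓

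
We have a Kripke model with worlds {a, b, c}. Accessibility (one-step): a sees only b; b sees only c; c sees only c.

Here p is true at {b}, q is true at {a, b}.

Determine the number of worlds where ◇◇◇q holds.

a: successors {b}; ◇◇q there: b:F. ✗
b: successors {c}; ◇◇q there: c:F. ✗
c: successors {c}; ◇◇q there: c:F. ✗
Satisfying worlds: ∅.

0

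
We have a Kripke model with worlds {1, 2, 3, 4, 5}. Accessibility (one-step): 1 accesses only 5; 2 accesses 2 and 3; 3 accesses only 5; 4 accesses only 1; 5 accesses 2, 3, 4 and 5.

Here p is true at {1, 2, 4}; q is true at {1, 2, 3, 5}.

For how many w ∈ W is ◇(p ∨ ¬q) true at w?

3

1: successors {5}; p ∨ ¬q there: 5:F. ✗
2: successors {2, 3}; p ∨ ¬q there: 2:T, 3:F. ✓
3: successors {5}; p ∨ ¬q there: 5:F. ✗
4: successors {1}; p ∨ ¬q there: 1:T. ✓
5: successors {2, 3, 4, 5}; p ∨ ¬q there: 2:T, 3:F, 4:T, 5:F. ✓
Satisfying worlds: {2, 4, 5}.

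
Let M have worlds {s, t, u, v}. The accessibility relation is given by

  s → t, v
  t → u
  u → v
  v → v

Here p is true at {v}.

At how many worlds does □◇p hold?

s: successors {t, v}; ◇p there: t:F, v:T. ✗
t: successors {u}; ◇p there: u:T. ✓
u: successors {v}; ◇p there: v:T. ✓
v: successors {v}; ◇p there: v:T. ✓
Satisfying worlds: {t, u, v}.

3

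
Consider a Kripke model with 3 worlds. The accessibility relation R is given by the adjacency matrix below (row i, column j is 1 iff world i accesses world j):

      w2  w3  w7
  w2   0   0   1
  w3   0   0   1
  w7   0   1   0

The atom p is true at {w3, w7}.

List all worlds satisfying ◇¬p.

w2: successors {w7}; ¬p there: w7:F. ✗
w3: successors {w7}; ¬p there: w7:F. ✗
w7: successors {w3}; ¬p there: w3:F. ✗

∅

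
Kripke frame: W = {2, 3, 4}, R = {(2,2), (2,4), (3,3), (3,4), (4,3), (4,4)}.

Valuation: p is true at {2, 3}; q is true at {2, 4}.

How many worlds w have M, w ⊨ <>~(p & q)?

2: successors {2, 4}; ~(p & q) there: 2:F, 4:T. ✓
3: successors {3, 4}; ~(p & q) there: 3:T, 4:T. ✓
4: successors {3, 4}; ~(p & q) there: 3:T, 4:T. ✓
Satisfying worlds: {2, 3, 4}.

3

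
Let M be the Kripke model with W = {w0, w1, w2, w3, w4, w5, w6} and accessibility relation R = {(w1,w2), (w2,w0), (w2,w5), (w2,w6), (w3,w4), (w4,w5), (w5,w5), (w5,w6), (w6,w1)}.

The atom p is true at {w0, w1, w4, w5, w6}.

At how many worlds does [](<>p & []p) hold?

w0: no successors, so [](<>p & []p) holds vacuously. ✓
w1: successors {w2}; <>p & []p there: w2:T. ✓
w2: successors {w0, w5, w6}; <>p & []p there: w0:F, w5:T, w6:T. ✗
w3: successors {w4}; <>p & []p there: w4:T. ✓
w4: successors {w5}; <>p & []p there: w5:T. ✓
w5: successors {w5, w6}; <>p & []p there: w5:T, w6:T. ✓
w6: successors {w1}; <>p & []p there: w1:F. ✗
Satisfying worlds: {w0, w1, w3, w4, w5}.

5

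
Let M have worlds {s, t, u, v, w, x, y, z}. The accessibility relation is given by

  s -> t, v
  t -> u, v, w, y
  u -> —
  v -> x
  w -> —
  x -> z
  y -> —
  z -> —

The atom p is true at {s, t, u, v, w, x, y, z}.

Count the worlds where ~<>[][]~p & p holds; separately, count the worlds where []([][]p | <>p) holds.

For ~<>[][]~p & p:
s: ~<>[][]~p is T, p is T. ✓
t: ~<>[][]~p is F, p is T. ✗
u: ~<>[][]~p is T, p is T. ✓
v: ~<>[][]~p is F, p is T. ✗
w: ~<>[][]~p is T, p is T. ✓
x: ~<>[][]~p is F, p is T. ✗
y: ~<>[][]~p is T, p is T. ✓
z: ~<>[][]~p is T, p is T. ✓
— 5 worlds.
For []([][]p | <>p):
s: successors {t, v}; [][]p | <>p there: t:T, v:T. ✓
t: successors {u, v, w, y}; [][]p | <>p there: u:T, v:T, w:T, y:T. ✓
u: no successors, so []([][]p | <>p) holds vacuously. ✓
v: successors {x}; [][]p | <>p there: x:T. ✓
w: no successors, so []([][]p | <>p) holds vacuously. ✓
x: successors {z}; [][]p | <>p there: z:T. ✓
y: no successors, so []([][]p | <>p) holds vacuously. ✓
z: no successors, so []([][]p | <>p) holds vacuously. ✓
— 8 worlds.

5 and 8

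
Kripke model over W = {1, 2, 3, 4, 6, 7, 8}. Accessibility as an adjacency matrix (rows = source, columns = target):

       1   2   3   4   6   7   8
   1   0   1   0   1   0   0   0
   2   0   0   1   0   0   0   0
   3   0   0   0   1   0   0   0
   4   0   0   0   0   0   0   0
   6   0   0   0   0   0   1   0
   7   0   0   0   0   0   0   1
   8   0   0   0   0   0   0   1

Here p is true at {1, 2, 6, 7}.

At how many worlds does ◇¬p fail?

1: successors {2, 4}; ¬p there: 2:F, 4:T. ✓
2: successors {3}; ¬p there: 3:T. ✓
3: successors {4}; ¬p there: 4:T. ✓
4: no successors, so ◇¬p fails. ✗
6: successors {7}; ¬p there: 7:F. ✗
7: successors {8}; ¬p there: 8:T. ✓
8: successors {8}; ¬p there: 8:T. ✓
Satisfying worlds: {1, 2, 3, 7, 8}.
So ◇¬p fails at the other 2 worlds.

2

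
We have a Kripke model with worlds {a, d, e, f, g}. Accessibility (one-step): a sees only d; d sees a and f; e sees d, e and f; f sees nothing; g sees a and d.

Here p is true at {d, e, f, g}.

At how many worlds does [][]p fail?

3

a: successors {d}; []p there: d:F. ✗
d: successors {a, f}; []p there: a:T, f:T. ✓
e: successors {d, e, f}; []p there: d:F, e:T, f:T. ✗
f: no successors, so [][]p holds vacuously. ✓
g: successors {a, d}; []p there: a:T, d:F. ✗
Satisfying worlds: {d, f}.
So [][]p fails at the other 3 worlds.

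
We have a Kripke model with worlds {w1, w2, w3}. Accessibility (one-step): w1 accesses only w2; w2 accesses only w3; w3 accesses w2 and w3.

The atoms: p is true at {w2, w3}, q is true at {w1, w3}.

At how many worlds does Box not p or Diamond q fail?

1

w1: Box not p is F, Diamond q is F. ✗
w2: Box not p is F, Diamond q is T. ✓
w3: Box not p is F, Diamond q is T. ✓
Satisfying worlds: {w2, w3}.
So Box not p or Diamond q fails at the other 1 world.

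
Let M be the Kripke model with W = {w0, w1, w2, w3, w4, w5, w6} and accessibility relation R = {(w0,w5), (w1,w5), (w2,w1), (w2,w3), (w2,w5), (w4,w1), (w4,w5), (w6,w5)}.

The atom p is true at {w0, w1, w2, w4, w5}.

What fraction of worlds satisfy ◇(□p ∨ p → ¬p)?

w0: successors {w5}; □p ∨ p → ¬p there: w5:F. ✗
w1: successors {w5}; □p ∨ p → ¬p there: w5:F. ✗
w2: successors {w1, w3, w5}; □p ∨ p → ¬p there: w1:F, w3:T, w5:F. ✓
w3: no successors, so ◇(□p ∨ p → ¬p) fails. ✗
w4: successors {w1, w5}; □p ∨ p → ¬p there: w1:F, w5:F. ✗
w5: no successors, so ◇(□p ∨ p → ¬p) fails. ✗
w6: successors {w5}; □p ∨ p → ¬p there: w5:F. ✗
That's 1 of 7 worlds, so 1/7.

1/7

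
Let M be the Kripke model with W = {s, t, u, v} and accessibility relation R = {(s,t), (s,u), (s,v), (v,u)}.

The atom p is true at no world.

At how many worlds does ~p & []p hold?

s: ~p is T, []p is F. ✗
t: ~p is T, []p is T. ✓
u: ~p is T, []p is T. ✓
v: ~p is T, []p is F. ✗
Satisfying worlds: {t, u}.

2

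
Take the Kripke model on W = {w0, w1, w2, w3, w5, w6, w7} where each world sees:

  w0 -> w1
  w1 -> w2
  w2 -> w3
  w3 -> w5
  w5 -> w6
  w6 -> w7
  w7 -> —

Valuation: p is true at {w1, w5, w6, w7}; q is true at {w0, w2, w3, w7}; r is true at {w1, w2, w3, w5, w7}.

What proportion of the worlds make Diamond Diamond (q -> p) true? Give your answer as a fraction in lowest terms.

w0: successors {w1}; Diamond (q -> p) there: w1:F. ✗
w1: successors {w2}; Diamond (q -> p) there: w2:F. ✗
w2: successors {w3}; Diamond (q -> p) there: w3:T. ✓
w3: successors {w5}; Diamond (q -> p) there: w5:T. ✓
w5: successors {w6}; Diamond (q -> p) there: w6:T. ✓
w6: successors {w7}; Diamond (q -> p) there: w7:F. ✗
w7: no successors, so Diamond Diamond (q -> p) fails. ✗
That's 3 of 7 worlds, so 3/7.

3/7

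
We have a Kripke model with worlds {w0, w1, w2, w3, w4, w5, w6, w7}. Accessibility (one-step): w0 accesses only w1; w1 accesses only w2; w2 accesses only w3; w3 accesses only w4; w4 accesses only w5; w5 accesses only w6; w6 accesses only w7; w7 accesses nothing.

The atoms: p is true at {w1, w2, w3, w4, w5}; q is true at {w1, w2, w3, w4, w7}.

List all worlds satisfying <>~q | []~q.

w0: <>~q is F, []~q is F. ✗
w1: <>~q is F, []~q is F. ✗
w2: <>~q is F, []~q is F. ✗
w3: <>~q is F, []~q is F. ✗
w4: <>~q is T, []~q is T. ✓
w5: <>~q is T, []~q is T. ✓
w6: <>~q is F, []~q is F. ✗
w7: <>~q is F, []~q is T. ✓

{w4, w5, w7}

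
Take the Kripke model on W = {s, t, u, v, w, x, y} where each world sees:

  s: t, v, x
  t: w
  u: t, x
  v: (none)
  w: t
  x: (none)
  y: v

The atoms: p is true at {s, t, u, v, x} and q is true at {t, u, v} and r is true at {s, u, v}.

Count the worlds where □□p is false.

s: successors {t, v, x}; □p there: t:F, v:T, x:T. ✗
t: successors {w}; □p there: w:T. ✓
u: successors {t, x}; □p there: t:F, x:T. ✗
v: no successors, so □□p holds vacuously. ✓
w: successors {t}; □p there: t:F. ✗
x: no successors, so □□p holds vacuously. ✓
y: successors {v}; □p there: v:T. ✓
Satisfying worlds: {t, v, x, y}.
So □□p fails at the other 3 worlds.

3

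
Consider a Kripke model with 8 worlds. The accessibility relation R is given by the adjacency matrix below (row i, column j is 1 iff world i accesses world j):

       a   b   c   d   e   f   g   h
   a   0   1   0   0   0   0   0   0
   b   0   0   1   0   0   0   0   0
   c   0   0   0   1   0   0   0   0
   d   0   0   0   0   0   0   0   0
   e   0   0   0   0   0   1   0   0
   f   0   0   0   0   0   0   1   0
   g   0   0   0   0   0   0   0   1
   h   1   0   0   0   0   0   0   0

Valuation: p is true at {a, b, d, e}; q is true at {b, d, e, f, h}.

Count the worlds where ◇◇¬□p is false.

a: successors {b}; ◇¬□p there: b:F. ✗
b: successors {c}; ◇¬□p there: c:F. ✗
c: successors {d}; ◇¬□p there: d:F. ✗
d: no successors, so ◇◇¬□p fails. ✗
e: successors {f}; ◇¬□p there: f:T. ✓
f: successors {g}; ◇¬□p there: g:F. ✗
g: successors {h}; ◇¬□p there: h:F. ✗
h: successors {a}; ◇¬□p there: a:T. ✓
Satisfying worlds: {e, h}.
So ◇◇¬□p fails at the other 6 worlds.

6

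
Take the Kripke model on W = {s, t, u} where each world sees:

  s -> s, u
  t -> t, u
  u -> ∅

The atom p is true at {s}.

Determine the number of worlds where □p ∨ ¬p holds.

2

s: □p is F, ¬p is F. ✗
t: □p is F, ¬p is T. ✓
u: □p is T, ¬p is T. ✓
Satisfying worlds: {t, u}.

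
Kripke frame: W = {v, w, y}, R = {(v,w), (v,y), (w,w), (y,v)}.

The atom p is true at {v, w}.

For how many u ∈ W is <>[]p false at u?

1

v: successors {w, y}; []p there: w:T, y:T. ✓
w: successors {w}; []p there: w:T. ✓
y: successors {v}; []p there: v:F. ✗
Satisfying worlds: {v, w}.
So <>[]p fails at the other 1 world.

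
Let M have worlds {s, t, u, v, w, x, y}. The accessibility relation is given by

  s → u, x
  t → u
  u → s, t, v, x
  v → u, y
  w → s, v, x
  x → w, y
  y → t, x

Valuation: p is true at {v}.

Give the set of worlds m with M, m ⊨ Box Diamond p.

s: successors {u, x}; Diamond p there: u:T, x:F. ✗
t: successors {u}; Diamond p there: u:T. ✓
u: successors {s, t, v, x}; Diamond p there: s:F, t:F, v:F, x:F. ✗
v: successors {u, y}; Diamond p there: u:T, y:F. ✗
w: successors {s, v, x}; Diamond p there: s:F, v:F, x:F. ✗
x: successors {w, y}; Diamond p there: w:T, y:F. ✗
y: successors {t, x}; Diamond p there: t:F, x:F. ✗

{t}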